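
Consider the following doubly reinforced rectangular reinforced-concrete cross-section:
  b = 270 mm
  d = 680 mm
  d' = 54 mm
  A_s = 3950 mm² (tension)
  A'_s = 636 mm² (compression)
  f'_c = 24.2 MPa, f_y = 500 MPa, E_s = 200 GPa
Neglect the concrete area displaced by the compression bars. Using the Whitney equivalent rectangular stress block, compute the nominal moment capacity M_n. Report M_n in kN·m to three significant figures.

M_n ≈ 1080 kN·m

Assume both tension and compression steel yield.
Net tension couple steel: A_s − A'_s = 3314 mm².
a = (A_s − A'_s) f_y / (0.85 f'_c b) = 1657000/(0.85 × 24.2 × 270) = 298.35 mm.
c = a/β₁ = 298.35/0.85 = 351.00 mm; ε'_s = 0.003(c − d')/c = 0.0025 ≥ f_y/E_s = 0.0025, so compression steel does yield.
M_n = (A_s − A'_s) f_y (d − a/2) + A'_s f_y (d − d') = [1657000 × (680 − 149.175) + 318000 × (680 − 54)] × 10⁻⁶ = 879.58 + 199.07 = 1078.65 kN·m.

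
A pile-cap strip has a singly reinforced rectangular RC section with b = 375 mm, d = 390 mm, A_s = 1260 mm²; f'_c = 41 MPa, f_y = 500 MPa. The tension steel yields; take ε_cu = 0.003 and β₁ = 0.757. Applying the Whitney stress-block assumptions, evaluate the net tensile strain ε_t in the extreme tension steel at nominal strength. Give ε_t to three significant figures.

a = A_s f_y/(0.85 f'_c b) = 48.21 mm.
β₁ = 0.757, so c = a/β₁ = 48.21/0.757 = 63.69 mm.
From the linear strain diagram with ε_cu = 0.003: ε_t = 0.003 (d − c)/c = 0.003 × (390 − 63.69)/63.69 = 0.0154.
Since ε_t ≥ 0.005, the section is tension-controlled.

ε_t ≈ 0.0154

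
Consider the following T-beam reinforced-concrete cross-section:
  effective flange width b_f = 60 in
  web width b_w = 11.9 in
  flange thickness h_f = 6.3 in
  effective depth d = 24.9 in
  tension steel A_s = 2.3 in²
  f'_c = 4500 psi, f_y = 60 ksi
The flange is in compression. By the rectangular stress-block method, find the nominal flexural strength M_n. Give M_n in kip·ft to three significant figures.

Tension: T = A_s f_y = 2.3 × 60 = 138 kips.
Try a within the flange: a = T/(0.85 f'_c b_f) = 138/(0.85 × 4.5 × 60) = 0.601 in.
Since a = 0.601 ≤ h_f = 6.3 in, the stress block lies entirely in the flange; analyse as a rectangular beam of width b_f.
M_n = T(d − a/2) = 138 × (24.9 − 0.3005) = 3394.7 kip·in.
M_n = 3394.7/12 = 282.89 kip·ft.

M_n ≈ 283 kip·ft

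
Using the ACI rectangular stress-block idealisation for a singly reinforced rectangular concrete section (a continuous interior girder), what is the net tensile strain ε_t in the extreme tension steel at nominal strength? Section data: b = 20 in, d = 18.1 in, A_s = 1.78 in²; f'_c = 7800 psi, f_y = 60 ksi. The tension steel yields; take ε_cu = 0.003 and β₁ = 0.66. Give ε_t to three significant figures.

a = A_s f_y/(0.85 f'_c b) = 0.805 in.
β₁ = 0.66, so c = a/β₁ = 0.805/0.66 = 1.220 in.
From the linear strain diagram with ε_cu = 0.003: ε_t = 0.003 (d − c)/c = 0.003 × (18.1 − 1.220)/1.220 = 0.0415.
Since ε_t ≥ 0.005, the section is tension-controlled.

ε_t ≈ 0.0415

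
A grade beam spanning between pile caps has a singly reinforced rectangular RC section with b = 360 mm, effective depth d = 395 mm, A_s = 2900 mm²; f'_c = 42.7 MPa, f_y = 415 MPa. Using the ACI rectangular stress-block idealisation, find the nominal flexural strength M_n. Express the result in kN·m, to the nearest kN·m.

M_n ≈ 420 kN·m

T = A_s f_y = 2900 × 415 = 1203500 N = 1203.5 kN.
From C = T: a = T/(0.85 f'_c b) = 1203500/(0.85 × 42.7 × 360) = 92.11 mm.
M_n = T(d − a/2) = 1203.5 kN × (395 − 46.055) mm = 419.96 kN·m.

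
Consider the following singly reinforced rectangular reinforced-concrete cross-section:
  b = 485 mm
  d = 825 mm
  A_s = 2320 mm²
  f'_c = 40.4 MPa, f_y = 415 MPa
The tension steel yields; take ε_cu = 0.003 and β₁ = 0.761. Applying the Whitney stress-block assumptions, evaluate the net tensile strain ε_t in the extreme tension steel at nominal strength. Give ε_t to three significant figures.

a = A_s f_y/(0.85 f'_c b) = 57.81 mm.
β₁ = 0.761, so c = a/β₁ = 57.81/0.761 = 75.97 mm.
From the linear strain diagram with ε_cu = 0.003: ε_t = 0.003 (d − c)/c = 0.003 × (825 − 75.97)/75.97 = 0.0296.
Since ε_t ≥ 0.005, the section is tension-controlled.

ε_t ≈ 0.0296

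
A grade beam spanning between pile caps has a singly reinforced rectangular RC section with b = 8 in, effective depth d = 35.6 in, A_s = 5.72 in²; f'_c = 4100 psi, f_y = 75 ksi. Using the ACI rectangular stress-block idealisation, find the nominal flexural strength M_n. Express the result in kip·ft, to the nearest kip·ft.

M_n ≈ 998 kip·ft

T = A_s f_y = 5.72 × 75 = 429 kips.
a = T/(0.85 f'_c b) = 429/(0.85 × 4.1 × 8) = 15.387 in.
M_n = T(d − a/2) = 429 × (35.6 − 7.6935) = 11971.9 kip·in = 11971.9/12 = 997.66 kip·ft.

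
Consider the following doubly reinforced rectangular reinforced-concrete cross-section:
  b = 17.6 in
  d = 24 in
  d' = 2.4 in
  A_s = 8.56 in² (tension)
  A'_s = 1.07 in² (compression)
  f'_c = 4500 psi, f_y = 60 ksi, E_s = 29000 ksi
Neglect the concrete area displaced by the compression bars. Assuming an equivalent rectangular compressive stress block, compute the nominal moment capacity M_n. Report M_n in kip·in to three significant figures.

M_n ≈ 10700 kip·in

Assume both steels yield.
a = (A_s − A'_s) f_y/(0.85 f'_c b) = (8.56 − 1.07) × 60/(0.85 × 4.5 × 17.6) = 6.676 in.
c = a/β₁ = 6.676/0.825 = 8.092 in; ε'_s = 0.003(c − d')/c = 0.0021 ≥ ε_y = 0.0021, so the compression steel yields.
M_n = (A_s − A'_s) f_y (d − a/2) + A'_s f_y (d − d') = 449.4 × (24 − 3.338) + 64.2 × (24 − 2.4) = 9285.5 + 1386.7 = 10672.2 kip·in.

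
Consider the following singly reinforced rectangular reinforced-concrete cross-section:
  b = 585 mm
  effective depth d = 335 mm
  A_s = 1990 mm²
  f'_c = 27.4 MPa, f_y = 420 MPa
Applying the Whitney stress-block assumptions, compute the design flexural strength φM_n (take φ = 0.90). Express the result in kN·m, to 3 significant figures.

T = A_s f_y = 1990 × 420 = 835800 N = 835.8 kN.
From C = T: a = T/(0.85 f'_c b) = 835800/(0.85 × 27.4 × 585) = 61.34 mm.
M_n = T(d − a/2) = 835.8 kN × (335 − 30.67) mm = 254.36 kN·m.
φM_n = 0.90 × 254.36 = 228.92 kN·m.

φM_n ≈ 229 kN·m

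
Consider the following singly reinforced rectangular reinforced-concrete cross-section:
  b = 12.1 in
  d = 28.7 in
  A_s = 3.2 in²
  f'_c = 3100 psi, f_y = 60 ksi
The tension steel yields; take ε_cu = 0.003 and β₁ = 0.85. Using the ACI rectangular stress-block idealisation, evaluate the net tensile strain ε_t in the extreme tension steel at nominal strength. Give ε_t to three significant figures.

a = A_s f_y/(0.85 f'_c b) = 6.022 in.
β₁ = 0.85, so c = a/β₁ = 6.022/0.85 = 7.085 in.
From the linear strain diagram with ε_cu = 0.003: ε_t = 0.003 (d − c)/c = 0.003 × (28.7 − 7.085)/7.085 = 0.00915.
Since ε_t ≥ 0.005, the section is tension-controlled.

ε_t ≈ 0.00915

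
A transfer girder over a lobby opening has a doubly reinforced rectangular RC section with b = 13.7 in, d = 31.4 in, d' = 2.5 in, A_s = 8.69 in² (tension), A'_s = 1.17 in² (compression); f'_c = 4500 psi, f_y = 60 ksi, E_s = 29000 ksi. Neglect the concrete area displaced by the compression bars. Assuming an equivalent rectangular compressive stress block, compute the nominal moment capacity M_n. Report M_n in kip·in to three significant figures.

M_n ≈ 14300 kip·in

Assume both steels yield.
a = (A_s − A'_s) f_y/(0.85 f'_c b) = (8.69 − 1.17) × 60/(0.85 × 4.5 × 13.7) = 8.610 in.
c = a/β₁ = 8.610/0.825 = 10.436 in; ε'_s = 0.003(c − d')/c = 0.0023 ≥ ε_y = 0.0021, so the compression steel yields.
M_n = (A_s − A'_s) f_y (d − a/2) + A'_s f_y (d − d') = 451.2 × (31.4 − 4.305) + 70.2 × (31.4 − 2.5) = 12225.3 + 2028.8 = 14254.1 kip·in.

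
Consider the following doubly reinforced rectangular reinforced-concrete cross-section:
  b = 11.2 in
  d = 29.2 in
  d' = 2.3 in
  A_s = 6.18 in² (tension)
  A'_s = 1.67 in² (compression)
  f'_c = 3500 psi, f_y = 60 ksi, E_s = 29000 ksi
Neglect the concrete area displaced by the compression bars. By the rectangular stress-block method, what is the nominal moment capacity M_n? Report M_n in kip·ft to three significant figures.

Assume both steels yield.
a = (A_s − A'_s) f_y/(0.85 f'_c b) = (6.18 − 1.67) × 60/(0.85 × 3.5 × 11.2) = 8.121 in.
c = a/β₁ = 8.121/0.85 = 9.554 in; ε'_s = 0.003(c − d')/c = 0.0023 ≥ ε_y = 0.0021, so the compression steel yields.
M_n = (A_s − A'_s) f_y (d − a/2) + A'_s f_y (d − d') = 270.6 × (29.2 − 4.0605) + 100.2 × (29.2 − 2.3) = 6802.7 + 2695.4 = 9498.1 kip·in = 9498.1/12 = 791.51 kip·ft.

M_n ≈ 792 kip·ft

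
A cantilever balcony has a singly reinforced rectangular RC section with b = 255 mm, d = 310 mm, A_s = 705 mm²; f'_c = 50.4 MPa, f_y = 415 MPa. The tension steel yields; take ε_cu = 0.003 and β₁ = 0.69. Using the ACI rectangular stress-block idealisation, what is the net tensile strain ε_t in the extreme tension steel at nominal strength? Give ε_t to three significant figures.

ε_t ≈ 0.0210

a = A_s f_y/(0.85 f'_c b) = 26.78 mm.
β₁ = 0.69, so c = a/β₁ = 26.78/0.69 = 38.81 mm.
From the linear strain diagram with ε_cu = 0.003: ε_t = 0.003 (d − c)/c = 0.003 × (310 − 38.81)/38.81 = 0.0210.
Since ε_t ≥ 0.005, the section is tension-controlled.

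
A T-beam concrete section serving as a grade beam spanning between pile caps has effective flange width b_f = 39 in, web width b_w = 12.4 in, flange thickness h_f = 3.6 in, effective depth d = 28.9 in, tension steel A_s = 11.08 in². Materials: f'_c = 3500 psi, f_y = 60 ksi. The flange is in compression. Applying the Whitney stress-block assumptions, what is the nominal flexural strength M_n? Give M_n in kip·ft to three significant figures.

Tension: T = A_s f_y = 11.08 × 60 = 664.8 kips.
Try a within the flange: a = T/(0.85 f'_c b_f) = 664.8/(0.85 × 3.5 × 39) = 5.730 in.
a = 5.730 > h_f = 3.6 in: the block extends into the web. Split into flange-overhang and web parts.
C_f = 0.85 f'_c (b_f − b_w) h_f = 0.85 × 3.5 × (39 − 12.4) × 3.6 = 284.9 kips.
Remaining web compression depth: a_w = (T − C_f)/(0.85 f'_c b_w) = (664.8 − 284.9)/(0.85 × 3.5 × 12.4) = 10.298 in.
M_n = C_f(d − h_f/2) + (T − C_f)(d − a_w/2) = 284.9 × (28.9 − 1.8) + 379.9 × (28.9 − 5.149) = 7720.8 + 9023.0 = 16743.8 kip·in.
M_n = 16743.8/12 = 1395.32 kip·ft.

M_n ≈ 1400 kip·ft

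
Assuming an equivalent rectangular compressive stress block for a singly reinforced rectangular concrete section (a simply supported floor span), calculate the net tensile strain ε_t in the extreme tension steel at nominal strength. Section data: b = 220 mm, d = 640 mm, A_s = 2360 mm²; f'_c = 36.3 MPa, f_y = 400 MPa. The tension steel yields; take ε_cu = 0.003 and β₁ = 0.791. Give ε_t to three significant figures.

ε_t ≈ 0.00792

a = A_s f_y/(0.85 f'_c b) = 139.07 mm.
β₁ = 0.791, so c = a/β₁ = 139.07/0.791 = 175.82 mm.
From the linear strain diagram with ε_cu = 0.003: ε_t = 0.003 (d − c)/c = 0.003 × (640 − 175.82)/175.82 = 0.00792.
Since ε_t ≥ 0.005, the section is tension-controlled.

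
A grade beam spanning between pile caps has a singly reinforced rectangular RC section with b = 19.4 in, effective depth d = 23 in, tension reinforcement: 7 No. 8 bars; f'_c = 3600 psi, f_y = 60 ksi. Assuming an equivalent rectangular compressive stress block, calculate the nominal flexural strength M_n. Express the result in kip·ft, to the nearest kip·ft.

A_s = 7 × 0.79 = 5.53 in².
T = A_s f_y = 5.53 × 60 = 331.8 kips.
a = T/(0.85 f'_c b) = 331.8/(0.85 × 3.6 × 19.4) = 5.589 in.
M_n = T(d − a/2) = 331.8 × (23 − 2.7945) = 6704.2 kip·in = 6704.2/12 = 558.68 kip·ft.

M_n ≈ 559 kip·ft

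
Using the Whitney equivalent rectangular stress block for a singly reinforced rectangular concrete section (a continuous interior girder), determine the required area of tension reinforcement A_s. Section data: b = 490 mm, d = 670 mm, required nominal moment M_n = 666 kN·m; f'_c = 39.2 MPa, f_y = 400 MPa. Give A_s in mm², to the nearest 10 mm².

A_s ≈ 2610 mm²

With M_n = 0.85 f'_c a b (d − a/2), solve the quadratic for a:
a = d − √(d² − 2M_n/(0.85 f'_c b)) = 670 − √(670² − 2 × 666×10⁶/(0.85 × 39.2 × 490)) = 63.93 mm.
A_s = 0.85 f'_c a b / f_y = 0.85 × 39.2 × 63.93 × 490 / 400 = 2609.4 mm².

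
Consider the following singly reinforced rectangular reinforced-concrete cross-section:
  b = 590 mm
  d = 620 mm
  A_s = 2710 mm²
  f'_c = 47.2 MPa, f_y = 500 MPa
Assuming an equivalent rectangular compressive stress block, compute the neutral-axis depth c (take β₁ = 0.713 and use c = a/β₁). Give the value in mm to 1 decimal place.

c ≈ 80.3 mm

T = A_s f_y = 2710 × 500 = 1355000 N = 1355 kN.
Setting C = 0.85 f'_c a b equal to T: a = 1355000/(0.85 × 47.2 × 590) = 57.244 mm.
With β₁ = 0.713, c = a/β₁ = 57.244/0.713 = 80.3 mm.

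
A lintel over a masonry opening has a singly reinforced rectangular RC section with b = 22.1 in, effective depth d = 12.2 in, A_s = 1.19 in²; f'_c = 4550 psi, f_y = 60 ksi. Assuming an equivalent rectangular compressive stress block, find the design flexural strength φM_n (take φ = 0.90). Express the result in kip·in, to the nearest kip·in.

T = A_s f_y = 1.19 × 60 = 71.4 kips.
a = T/(0.85 f'_c b) = 71.4/(0.85 × 4.55 × 22.1) = 0.835 in.
M_n = T(d − a/2) = 71.4 × (12.2 − 0.4175) = 841.3 kip·in.
φM_n = 0.90 × 841.3 = 757.2 kip·in.

φM_n ≈ 757 kip·in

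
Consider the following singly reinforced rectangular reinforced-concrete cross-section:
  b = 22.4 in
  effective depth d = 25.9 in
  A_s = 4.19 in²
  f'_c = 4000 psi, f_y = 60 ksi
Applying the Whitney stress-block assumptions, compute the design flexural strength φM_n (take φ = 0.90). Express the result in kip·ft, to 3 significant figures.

φM_n ≈ 457 kip·ft

T = A_s f_y = 4.19 × 60 = 251.4 kips.
a = T/(0.85 f'_c b) = 251.4/(0.85 × 4 × 22.4) = 3.301 in.
M_n = T(d − a/2) = 251.4 × (25.9 − 1.6505) = 6096.3 kip·in = 6096.3/12 = 508.03 kip·ft.
φM_n = 0.90 × 508.03 = 457.23 kip·ft.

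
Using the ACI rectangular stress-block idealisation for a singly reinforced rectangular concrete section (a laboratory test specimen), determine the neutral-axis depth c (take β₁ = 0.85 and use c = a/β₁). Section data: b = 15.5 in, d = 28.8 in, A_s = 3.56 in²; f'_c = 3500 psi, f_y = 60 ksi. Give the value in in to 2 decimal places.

T = A_s f_y = 3.56 × 60 = 213.6 kips.
a = T/(0.85 f'_c b) = 213.6/(0.85 × 3.5 × 15.5) = 4.6321 in.
With β₁ = 0.85, c = a/β₁ = 4.6321/0.85 = 5.45 in.

c ≈ 5.45 in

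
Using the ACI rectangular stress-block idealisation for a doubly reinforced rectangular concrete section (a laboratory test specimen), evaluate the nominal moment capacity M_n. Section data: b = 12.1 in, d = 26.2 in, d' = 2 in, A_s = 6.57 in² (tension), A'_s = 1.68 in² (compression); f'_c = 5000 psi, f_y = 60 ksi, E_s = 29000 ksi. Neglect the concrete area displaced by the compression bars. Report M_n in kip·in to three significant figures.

M_n ≈ 9290 kip·in

Assume both steels yield.
a = (A_s − A'_s) f_y/(0.85 f'_c b) = (6.57 − 1.68) × 60/(0.85 × 5 × 12.1) = 5.705 in.
c = a/β₁ = 5.705/0.8 = 7.131 in; ε'_s = 0.003(c − d')/c = 0.0022 ≥ ε_y = 0.0021, so the compression steel yields.
M_n = (A_s − A'_s) f_y (d − a/2) + A'_s f_y (d − d') = 293.4 × (26.2 − 2.8525) + 100.8 × (26.2 − 2) = 6850.2 + 2439.4 = 9289.6 kip·in.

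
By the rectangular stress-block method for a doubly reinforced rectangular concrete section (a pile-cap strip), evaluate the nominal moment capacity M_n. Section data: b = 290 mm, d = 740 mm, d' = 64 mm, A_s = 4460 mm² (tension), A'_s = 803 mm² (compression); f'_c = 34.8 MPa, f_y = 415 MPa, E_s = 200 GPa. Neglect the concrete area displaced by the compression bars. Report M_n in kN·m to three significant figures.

M_n ≈ 1210 kN·m

Assume both tension and compression steel yield.
Net tension couple steel: A_s − A'_s = 3657 mm².
a = (A_s − A'_s) f_y / (0.85 f'_c b) = 1517655/(0.85 × 34.8 × 290) = 176.92 mm.
c = a/β₁ = 176.92/0.801 = 220.87 mm; ε'_s = 0.003(c − d')/c = 0.0021 ≥ f_y/E_s = 0.0021, so compression steel does yield.
M_n = (A_s − A'_s) f_y (d − a/2) + A'_s f_y (d − d') = [1517655 × (740 − 88.46) + 333245 × (740 − 64)] × 10⁻⁶ = 988.81 + 225.27 = 1214.08 kN·m.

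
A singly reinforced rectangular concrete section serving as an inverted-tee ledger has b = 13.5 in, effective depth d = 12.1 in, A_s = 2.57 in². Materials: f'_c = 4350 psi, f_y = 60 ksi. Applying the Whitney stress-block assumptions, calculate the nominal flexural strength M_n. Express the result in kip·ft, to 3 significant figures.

T = A_s f_y = 2.57 × 60 = 154.2 kips.
a = T/(0.85 f'_c b) = 154.2/(0.85 × 4.35 × 13.5) = 3.089 in.
M_n = T(d − a/2) = 154.2 × (12.1 − 1.5445) = 1627.7 kip·in = 1627.7/12 = 135.64 kip·ft.

M_n ≈ 136 kip·ft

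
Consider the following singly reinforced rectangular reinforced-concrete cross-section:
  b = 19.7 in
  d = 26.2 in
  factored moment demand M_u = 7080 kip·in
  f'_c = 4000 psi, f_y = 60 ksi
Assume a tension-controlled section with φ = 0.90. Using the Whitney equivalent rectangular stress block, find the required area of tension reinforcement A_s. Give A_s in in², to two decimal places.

A_s ≈ 5.53 in²

M_n = M_u/φ = 7080/0.90 = 7866.67 kip·in.
From M_n = 0.85 f'_c a b (d − a/2):
a = d − √(d² − 2M_n/(0.85 f'_c b)) = 26.2 − √(26.2² − 2 × 7866.67/(0.85 × 4 × 19.7)) = 4.950 in.
A_s = 0.85 f'_c a b / f_y = 0.85 × 4 × 4.950 × 19.7 / 60 = 5.526 in².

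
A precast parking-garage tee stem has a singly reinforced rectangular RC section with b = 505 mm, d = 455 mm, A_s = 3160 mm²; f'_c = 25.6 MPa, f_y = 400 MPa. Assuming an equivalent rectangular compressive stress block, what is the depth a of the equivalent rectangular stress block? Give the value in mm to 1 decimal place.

T = A_s f_y = 3160 × 400 = 1264000 N = 1264 kN.
Setting C = 0.85 f'_c a b equal to T: a = 1264000/(0.85 × 25.6 × 505) = 115.0 mm.

a ≈ 115.0 mm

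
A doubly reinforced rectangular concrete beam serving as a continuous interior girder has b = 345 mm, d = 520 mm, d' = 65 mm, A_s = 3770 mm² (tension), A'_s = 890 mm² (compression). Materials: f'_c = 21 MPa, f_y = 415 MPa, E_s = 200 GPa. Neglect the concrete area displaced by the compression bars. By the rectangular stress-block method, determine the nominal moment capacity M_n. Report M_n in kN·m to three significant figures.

M_n ≈ 674 kN·m

Assume both tension and compression steel yield.
Net tension couple steel: A_s − A'_s = 2880 mm².
a = (A_s − A'_s) f_y / (0.85 f'_c b) = 1195200/(0.85 × 21 × 345) = 194.08 mm.
c = a/β₁ = 194.08/0.85 = 228.33 mm; ε'_s = 0.003(c − d')/c = 0.0021 ≥ f_y/E_s = 0.0021, so compression steel does yield.
M_n = (A_s − A'_s) f_y (d − a/2) + A'_s f_y (d − d') = [1195200 × (520 − 97.04) + 369350 × (520 − 65)] × 10⁻⁶ = 505.52 + 168.05 = 673.57 kN·m.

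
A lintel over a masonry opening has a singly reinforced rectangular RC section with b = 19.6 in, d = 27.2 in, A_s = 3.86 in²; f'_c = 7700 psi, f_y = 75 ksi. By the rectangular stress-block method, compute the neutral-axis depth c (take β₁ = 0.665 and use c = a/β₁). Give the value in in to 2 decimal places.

T = A_s f_y = 3.86 × 75 = 289.5 kips.
a = T/(0.85 f'_c b) = 289.5/(0.85 × 7.7 × 19.6) = 2.2567 in.
With β₁ = 0.665, c = a/β₁ = 2.2567/0.665 = 3.39 in.

c ≈ 3.39 in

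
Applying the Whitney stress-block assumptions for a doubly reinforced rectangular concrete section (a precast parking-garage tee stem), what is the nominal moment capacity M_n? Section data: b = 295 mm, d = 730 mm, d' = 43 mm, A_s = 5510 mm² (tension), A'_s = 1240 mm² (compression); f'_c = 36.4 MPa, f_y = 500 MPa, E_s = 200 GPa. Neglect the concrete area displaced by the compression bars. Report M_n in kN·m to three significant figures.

M_n ≈ 1730 kN·m

Assume both tension and compression steel yield.
Net tension couple steel: A_s − A'_s = 4270 mm².
a = (A_s − A'_s) f_y / (0.85 f'_c b) = 2135000/(0.85 × 36.4 × 295) = 233.91 mm.
c = a/β₁ = 233.91/0.79 = 296.09 mm; ε'_s = 0.003(c − d')/c = 0.0026 ≥ f_y/E_s = 0.0025, so compression steel does yield.
M_n = (A_s − A'_s) f_y (d − a/2) + A'_s f_y (d − d') = [2135000 × (730 − 116.955) + 620000 × (730 − 43)] × 10⁻⁶ = 1308.85 + 425.94 = 1734.79 kN·m.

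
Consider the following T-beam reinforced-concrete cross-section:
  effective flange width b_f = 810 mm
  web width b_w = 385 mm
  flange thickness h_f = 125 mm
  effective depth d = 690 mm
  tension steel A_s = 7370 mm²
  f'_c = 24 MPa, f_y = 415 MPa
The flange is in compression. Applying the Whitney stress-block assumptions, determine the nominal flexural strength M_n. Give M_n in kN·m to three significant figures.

M_n ≈ 1790 kN·m

Tension: T = A_s f_y = 7370 × 415 = 3058550 N.
Try a within the flange: a = T/(0.85 f'_c b_f) = 3058550/(0.85 × 24 × 810) = 185.10 mm.
a = 185.10 > h_f = 125 mm: the block extends into the web. Split into flange-overhang and web parts.
C_f = 0.85 f'_c (b_f − b_w) h_f = 0.85 × 24 × (810 − 385) × 125 = 1083750 N.
Remaining web compression depth: a_w = (T − C_f)/(0.85 f'_c b_w) = (3058550 − 1083750)/(0.85 × 24 × 385) = 251.44 mm.
M_n = C_f(d − h_f/2) + (T − C_f)(d − a_w/2) = 1083750 × (690 − 62.5) + 1974800 × (690 − 125.72) = 680.05 + 1114.34 = 1794.39 × 10⁶ N·mm.
M_n = 1794.39 kN·m.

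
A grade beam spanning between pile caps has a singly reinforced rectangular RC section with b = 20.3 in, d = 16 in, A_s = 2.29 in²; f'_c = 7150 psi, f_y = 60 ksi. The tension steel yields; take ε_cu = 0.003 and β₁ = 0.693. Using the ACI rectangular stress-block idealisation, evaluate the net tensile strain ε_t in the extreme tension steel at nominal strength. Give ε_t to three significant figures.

ε_t ≈ 0.0269

a = A_s f_y/(0.85 f'_c b) = 1.114 in.
β₁ = 0.693, so c = a/β₁ = 1.114/0.693 = 1.608 in.
From the linear strain diagram with ε_cu = 0.003: ε_t = 0.003 (d − c)/c = 0.003 × (16 − 1.608)/1.608 = 0.0269.
Since ε_t ≥ 0.005, the section is tension-controlled.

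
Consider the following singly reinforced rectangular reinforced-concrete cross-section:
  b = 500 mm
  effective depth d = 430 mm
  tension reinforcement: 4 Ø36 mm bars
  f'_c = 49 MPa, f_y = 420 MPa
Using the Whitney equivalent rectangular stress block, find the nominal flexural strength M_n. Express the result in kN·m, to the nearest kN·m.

M_n ≈ 665 kN·m

A_s = 4 × 1018 = 4072 mm².
T = A_s f_y = 4072 × 420 = 1710240 N = 1710.24 kN.
From C = T: a = T/(0.85 f'_c b) = 1710240/(0.85 × 49 × 500) = 82.12 mm.
M_n = T(d − a/2) = 1710.24 kN × (430 − 41.06) mm = 665.18 kN·m.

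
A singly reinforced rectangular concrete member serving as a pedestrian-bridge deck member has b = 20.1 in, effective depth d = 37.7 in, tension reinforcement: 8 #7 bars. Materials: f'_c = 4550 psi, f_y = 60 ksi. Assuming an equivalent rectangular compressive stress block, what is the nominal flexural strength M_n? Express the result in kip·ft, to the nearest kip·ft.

A_s = 8 × 0.6 = 4.8 in².
T = A_s f_y = 4.8 × 60 = 288 kips.
a = T/(0.85 f'_c b) = 288/(0.85 × 4.55 × 20.1) = 3.705 in.
M_n = T(d − a/2) = 288 × (37.7 − 1.8525) = 10324.1 kip·in = 10324.1/12 = 860.34 kip·ft.

M_n ≈ 860 kip·ft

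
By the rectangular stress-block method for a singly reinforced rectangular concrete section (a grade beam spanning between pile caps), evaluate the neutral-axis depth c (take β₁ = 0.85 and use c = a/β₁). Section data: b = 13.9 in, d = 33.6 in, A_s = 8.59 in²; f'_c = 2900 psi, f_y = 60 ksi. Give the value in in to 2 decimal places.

T = A_s f_y = 8.59 × 60 = 515.4 kips.
a = T/(0.85 f'_c b) = 515.4/(0.85 × 2.9 × 13.9) = 15.0422 in.
With β₁ = 0.85, c = a/β₁ = 15.0422/0.85 = 17.70 in.

c ≈ 17.70 in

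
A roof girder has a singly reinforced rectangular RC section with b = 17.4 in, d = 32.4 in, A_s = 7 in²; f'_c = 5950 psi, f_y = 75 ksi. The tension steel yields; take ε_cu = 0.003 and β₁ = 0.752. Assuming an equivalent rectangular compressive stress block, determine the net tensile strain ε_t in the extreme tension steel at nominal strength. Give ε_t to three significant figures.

ε_t ≈ 0.00925

a = A_s f_y/(0.85 f'_c b) = 5.966 in.
β₁ = 0.752, so c = a/β₁ = 5.966/0.752 = 7.934 in.
From the linear strain diagram with ε_cu = 0.003: ε_t = 0.003 (d − c)/c = 0.003 × (32.4 − 7.934)/7.934 = 0.00925.
Since ε_t ≥ 0.005, the section is tension-controlled.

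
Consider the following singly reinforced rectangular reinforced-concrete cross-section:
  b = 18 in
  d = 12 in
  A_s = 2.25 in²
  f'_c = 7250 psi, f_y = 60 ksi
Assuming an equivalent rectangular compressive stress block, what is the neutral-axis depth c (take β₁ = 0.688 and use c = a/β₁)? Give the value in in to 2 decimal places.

c ≈ 1.77 in

T = A_s f_y = 2.25 × 60 = 135 kips.
a = T/(0.85 f'_c b) = 135/(0.85 × 7.25 × 18) = 1.2170 in.
With β₁ = 0.688, c = a/β₁ = 1.2170/0.688 = 1.77 in.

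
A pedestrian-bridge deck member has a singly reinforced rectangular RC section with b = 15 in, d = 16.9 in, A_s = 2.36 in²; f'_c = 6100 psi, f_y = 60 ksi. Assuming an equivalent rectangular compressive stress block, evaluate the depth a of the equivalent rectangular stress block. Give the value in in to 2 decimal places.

T = A_s f_y = 2.36 × 60 = 141.6 kips.
a = T/(0.85 f'_c b) = 141.6/(0.85 × 6.1 × 15) = 1.82 in.

a ≈ 1.82 in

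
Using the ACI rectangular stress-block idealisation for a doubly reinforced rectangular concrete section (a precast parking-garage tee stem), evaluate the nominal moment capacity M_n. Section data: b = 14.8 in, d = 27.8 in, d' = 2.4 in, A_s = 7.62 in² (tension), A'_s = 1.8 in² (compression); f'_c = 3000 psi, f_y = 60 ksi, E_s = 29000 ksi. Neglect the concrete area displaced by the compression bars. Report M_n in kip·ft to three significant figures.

M_n ≈ 903 kip·ft

Assume both steels yield.
a = (A_s − A'_s) f_y/(0.85 f'_c b) = (7.62 − 1.8) × 60/(0.85 × 3 × 14.8) = 9.253 in.
c = a/β₁ = 9.253/0.85 = 10.886 in; ε'_s = 0.003(c − d')/c = 0.0023 ≥ ε_y = 0.0021, so the compression steel yields.
M_n = (A_s − A'_s) f_y (d − a/2) + A'_s f_y (d − d') = 349.2 × (27.8 − 4.6265) + 108 × (27.8 − 2.4) = 8092.2 + 2743.2 = 10835.4 kip·in = 10835.4/12 = 902.95 kip·ft.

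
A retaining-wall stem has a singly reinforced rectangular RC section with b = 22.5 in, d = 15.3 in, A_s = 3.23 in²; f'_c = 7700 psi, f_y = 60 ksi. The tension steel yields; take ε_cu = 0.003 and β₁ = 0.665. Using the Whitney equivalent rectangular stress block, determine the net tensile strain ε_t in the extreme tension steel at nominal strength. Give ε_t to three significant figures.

ε_t ≈ 0.0202

a = A_s f_y/(0.85 f'_c b) = 1.316 in.
β₁ = 0.665, so c = a/β₁ = 1.316/0.665 = 1.979 in.
From the linear strain diagram with ε_cu = 0.003: ε_t = 0.003 (d − c)/c = 0.003 × (15.3 − 1.979)/1.979 = 0.0202.
Since ε_t ≥ 0.005, the section is tension-controlled.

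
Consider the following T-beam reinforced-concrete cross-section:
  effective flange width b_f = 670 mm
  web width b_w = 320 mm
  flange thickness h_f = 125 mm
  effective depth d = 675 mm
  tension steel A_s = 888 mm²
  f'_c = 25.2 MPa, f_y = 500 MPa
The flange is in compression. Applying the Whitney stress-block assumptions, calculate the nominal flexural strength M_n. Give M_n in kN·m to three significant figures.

M_n ≈ 293 kN·m

Tension: T = A_s f_y = 888 × 500 = 444000 N.
Try a within the flange: a = T/(0.85 f'_c b_f) = 444000/(0.85 × 25.2 × 670) = 30.94 mm.
Since a = 30.94 ≤ h_f = 125 mm, the stress block lies entirely in the flange; analyse as a rectangular beam of width b_f.
M_n = T(d − a/2) = 444000 × (675 − 15.47) = 292.83 × 10⁶ N·mm.
M_n = 292.83 kN·m.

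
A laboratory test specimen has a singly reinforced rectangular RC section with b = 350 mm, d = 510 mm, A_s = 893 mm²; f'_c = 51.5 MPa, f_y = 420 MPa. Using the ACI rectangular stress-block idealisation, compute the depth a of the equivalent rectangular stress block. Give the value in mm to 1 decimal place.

T = A_s f_y = 893 × 420 = 375060 N = 375.06 kN.
Setting C = 0.85 f'_c a b equal to T: a = 375060/(0.85 × 51.5 × 350) = 24.5 mm.

a ≈ 24.5 mm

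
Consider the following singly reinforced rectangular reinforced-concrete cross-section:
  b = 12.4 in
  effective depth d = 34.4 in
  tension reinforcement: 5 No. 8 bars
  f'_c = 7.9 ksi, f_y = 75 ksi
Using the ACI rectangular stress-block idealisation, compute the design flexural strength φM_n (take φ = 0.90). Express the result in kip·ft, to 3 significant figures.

A_s = 5 × 0.79 = 3.95 in².
T = A_s f_y = 3.95 × 75 = 296.25 kips.
a = T/(0.85 f'_c b) = 296.25/(0.85 × 7.9 × 12.4) = 3.558 in.
M_n = T(d − a/2) = 296.25 × (34.4 − 1.779) = 9664.0 kip·in = 9664.0/12 = 805.33 kip·ft.
φM_n = 0.90 × 805.33 = 724.80 kip·ft.

φM_n ≈ 725 kip·ft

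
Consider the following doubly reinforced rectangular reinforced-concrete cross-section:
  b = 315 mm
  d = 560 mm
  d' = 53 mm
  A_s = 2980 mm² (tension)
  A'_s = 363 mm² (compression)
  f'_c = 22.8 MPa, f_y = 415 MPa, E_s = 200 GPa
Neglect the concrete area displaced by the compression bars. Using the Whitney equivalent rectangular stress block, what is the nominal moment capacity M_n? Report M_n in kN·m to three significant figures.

Assume both tension and compression steel yield.
Net tension couple steel: A_s − A'_s = 2617 mm².
a = (A_s − A'_s) f_y / (0.85 f'_c b) = 1086055/(0.85 × 22.8 × 315) = 177.90 mm.
c = a/β₁ = 177.90/0.85 = 209.29 mm; ε'_s = 0.003(c − d')/c = 0.0022 ≥ f_y/E_s = 0.0021, so compression steel does yield.
M_n = (A_s − A'_s) f_y (d − a/2) + A'_s f_y (d − d') = [1086055 × (560 − 88.95) + 150645 × (560 − 53)] × 10⁻⁶ = 511.59 + 76.38 = 587.97 kN·m.

M_n ≈ 588 kN·m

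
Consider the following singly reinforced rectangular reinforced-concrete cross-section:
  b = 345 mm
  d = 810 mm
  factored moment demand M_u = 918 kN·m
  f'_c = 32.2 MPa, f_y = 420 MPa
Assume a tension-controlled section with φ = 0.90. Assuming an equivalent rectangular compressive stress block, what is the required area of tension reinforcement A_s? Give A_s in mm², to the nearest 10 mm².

M_n = M_u/φ = 918/0.90 = 1020 kN·m.
With M_n = 0.85 f'_c a b (d − a/2), solve the quadratic for a:
a = d − √(d² − 2M_n/(0.85 f'_c b)) = 810 − √(810² − 2 × 1020×10⁶/(0.85 × 32.2 × 345)) = 146.63 mm.
A_s = 0.85 f'_c a b / f_y = 0.85 × 32.2 × 146.63 × 345 / 420 = 3296.6 mm².

A_s ≈ 3300 mm²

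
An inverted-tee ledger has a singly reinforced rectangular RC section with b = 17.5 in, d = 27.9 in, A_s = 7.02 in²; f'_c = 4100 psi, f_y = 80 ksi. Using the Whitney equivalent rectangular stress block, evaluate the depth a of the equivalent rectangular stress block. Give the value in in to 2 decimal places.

a ≈ 9.21 in

T = A_s f_y = 7.02 × 80 = 561.6 kips.
a = T/(0.85 f'_c b) = 561.6/(0.85 × 4.1 × 17.5) = 9.21 in.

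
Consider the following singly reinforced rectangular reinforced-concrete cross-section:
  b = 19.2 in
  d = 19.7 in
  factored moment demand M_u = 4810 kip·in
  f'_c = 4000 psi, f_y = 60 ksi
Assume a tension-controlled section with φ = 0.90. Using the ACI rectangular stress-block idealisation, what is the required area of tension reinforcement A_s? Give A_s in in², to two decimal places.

M_n = M_u/φ = 4810/0.90 = 5344.44 kip·in.
From M_n = 0.85 f'_c a b (d − a/2):
a = d − √(d² − 2M_n/(0.85 f'_c b)) = 19.7 − √(19.7² − 2 × 5344.44/(0.85 × 4 × 19.2)) = 4.722 in.
A_s = 0.85 f'_c a b / f_y = 0.85 × 4 × 4.722 × 19.2 / 60 = 5.138 in².

A_s ≈ 5.14 in²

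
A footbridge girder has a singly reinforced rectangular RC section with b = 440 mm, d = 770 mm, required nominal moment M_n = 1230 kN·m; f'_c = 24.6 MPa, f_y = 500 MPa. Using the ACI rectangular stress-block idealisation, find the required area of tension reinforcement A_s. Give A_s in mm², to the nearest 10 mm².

A_s ≈ 3670 mm²

With M_n = 0.85 f'_c a b (d − a/2), solve the quadratic for a:
a = d − √(d² − 2M_n/(0.85 f'_c b)) = 770 − √(770² − 2 × 1230×10⁶/(0.85 × 24.6 × 440)) = 199.46 mm.
A_s = 0.85 f'_c a b / f_y = 0.85 × 24.6 × 199.46 × 440 / 500 = 3670.2 mm².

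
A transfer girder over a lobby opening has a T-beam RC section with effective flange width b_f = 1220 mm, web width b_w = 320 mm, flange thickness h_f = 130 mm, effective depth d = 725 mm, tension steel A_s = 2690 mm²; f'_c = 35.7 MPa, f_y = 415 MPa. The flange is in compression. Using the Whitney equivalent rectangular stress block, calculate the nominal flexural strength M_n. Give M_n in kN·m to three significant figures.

M_n ≈ 793 kN·m

Tension: T = A_s f_y = 2690 × 415 = 1116350 N.
Try a within the flange: a = T/(0.85 f'_c b_f) = 1116350/(0.85 × 35.7 × 1220) = 30.15 mm.
Since a = 30.15 ≤ h_f = 130 mm, the stress block lies entirely in the flange; analyse as a rectangular beam of width b_f.
M_n = T(d − a/2) = 1116350 × (725 − 15.075) = 792.52 × 10⁶ N·mm.
M_n = 792.52 kN·m.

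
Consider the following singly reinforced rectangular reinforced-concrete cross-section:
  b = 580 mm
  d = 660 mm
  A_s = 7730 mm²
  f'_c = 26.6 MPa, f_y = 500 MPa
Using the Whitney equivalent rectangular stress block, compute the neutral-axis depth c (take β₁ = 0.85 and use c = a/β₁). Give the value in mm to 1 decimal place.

c ≈ 346.7 mm

T = A_s f_y = 7730 × 500 = 3865000 N = 3865 kN.
Setting C = 0.85 f'_c a b equal to T: a = 3865000/(0.85 × 26.6 × 580) = 294.728 mm.
With β₁ = 0.85, c = a/β₁ = 294.728/0.85 = 346.7 mm.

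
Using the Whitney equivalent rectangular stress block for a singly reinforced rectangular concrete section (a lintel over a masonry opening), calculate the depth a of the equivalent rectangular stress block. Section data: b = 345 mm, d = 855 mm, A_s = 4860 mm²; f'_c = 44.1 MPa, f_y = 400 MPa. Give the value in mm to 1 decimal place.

a ≈ 150.3 mm

T = A_s f_y = 4860 × 400 = 1944000 N = 1944 kN.
Setting C = 0.85 f'_c a b equal to T: a = 1944000/(0.85 × 44.1 × 345) = 150.3 mm.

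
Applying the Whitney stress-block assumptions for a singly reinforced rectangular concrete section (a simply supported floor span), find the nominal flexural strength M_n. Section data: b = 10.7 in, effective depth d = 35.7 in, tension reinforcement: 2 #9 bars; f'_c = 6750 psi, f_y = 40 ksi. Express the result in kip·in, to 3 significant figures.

A_s = 2 × 1 = 2 in².
T = A_s f_y = 2 × 40 = 80 kips.
a = T/(0.85 f'_c b) = 80/(0.85 × 6.75 × 10.7) = 1.303 in.
M_n = T(d − a/2) = 80 × (35.7 − 0.6515) = 2803.9 kip·in.

M_n ≈ 2800 kip·in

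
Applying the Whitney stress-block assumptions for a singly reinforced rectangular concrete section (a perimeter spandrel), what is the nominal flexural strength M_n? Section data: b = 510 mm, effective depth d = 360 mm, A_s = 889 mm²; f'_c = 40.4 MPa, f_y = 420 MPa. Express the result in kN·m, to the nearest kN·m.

M_n ≈ 130 kN·m

T = A_s f_y = 889 × 420 = 373380 N = 373.38 kN.
From C = T: a = T/(0.85 f'_c b) = 373380/(0.85 × 40.4 × 510) = 21.32 mm.
M_n = T(d − a/2) = 373.38 kN × (360 − 10.66) mm = 130.44 kN·m.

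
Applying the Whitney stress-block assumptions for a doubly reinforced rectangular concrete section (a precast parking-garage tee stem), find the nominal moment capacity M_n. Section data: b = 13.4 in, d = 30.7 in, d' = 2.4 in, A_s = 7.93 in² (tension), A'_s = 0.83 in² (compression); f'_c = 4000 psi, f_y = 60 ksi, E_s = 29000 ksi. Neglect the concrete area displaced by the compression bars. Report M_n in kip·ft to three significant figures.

M_n ≈ 1040 kip·ft

Assume both steels yield.
a = (A_s − A'_s) f_y/(0.85 f'_c b) = (7.93 − 0.83) × 60/(0.85 × 4 × 13.4) = 9.350 in.
c = a/β₁ = 9.350/0.85 = 11.000 in; ε'_s = 0.003(c − d')/c = 0.0023 ≥ ε_y = 0.0021, so the compression steel yields.
M_n = (A_s − A'_s) f_y (d − a/2) + A'_s f_y (d − d') = 426 × (30.7 − 4.675) + 49.8 × (30.7 − 2.4) = 11086.7 + 1409.3 = 12496.0 kip·in = 12496.0/12 = 1041.33 kip·ft.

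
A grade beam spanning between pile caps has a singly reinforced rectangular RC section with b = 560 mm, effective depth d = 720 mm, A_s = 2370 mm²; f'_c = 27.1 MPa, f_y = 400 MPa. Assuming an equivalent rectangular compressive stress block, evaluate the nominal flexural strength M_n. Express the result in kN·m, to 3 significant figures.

T = A_s f_y = 2370 × 400 = 948000 N = 948 kN.
From C = T: a = T/(0.85 f'_c b) = 948000/(0.85 × 27.1 × 560) = 73.49 mm.
M_n = T(d − a/2) = 948 kN × (720 − 36.745) mm = 647.73 kN·m.

M_n ≈ 648 kN·m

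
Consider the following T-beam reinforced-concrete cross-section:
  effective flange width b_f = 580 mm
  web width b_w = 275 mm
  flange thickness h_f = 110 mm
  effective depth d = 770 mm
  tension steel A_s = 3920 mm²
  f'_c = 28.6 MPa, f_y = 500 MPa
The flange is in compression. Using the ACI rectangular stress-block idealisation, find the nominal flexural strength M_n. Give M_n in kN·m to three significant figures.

M_n ≈ 1370 kN·m

Tension: T = A_s f_y = 3920 × 500 = 1960000 N.
Try a within the flange: a = T/(0.85 f'_c b_f) = 1960000/(0.85 × 28.6 × 580) = 139.01 mm.
a = 139.01 > h_f = 110 mm: the block extends into the web. Split into flange-overhang and web parts.
C_f = 0.85 f'_c (b_f − b_w) h_f = 0.85 × 28.6 × (580 − 275) × 110 = 815601 N.
Remaining web compression depth: a_w = (T − C_f)/(0.85 f'_c b_w) = (1960000 − 815601)/(0.85 × 28.6 × 275) = 171.18 mm.
M_n = C_f(d − h_f/2) + (T − C_f)(d − a_w/2) = 815601 × (770 − 55) + 1144399 × (770 − 85.59) = 583.15 + 783.24 = 1366.39 × 10⁶ N·mm.
M_n = 1366.39 kN·m.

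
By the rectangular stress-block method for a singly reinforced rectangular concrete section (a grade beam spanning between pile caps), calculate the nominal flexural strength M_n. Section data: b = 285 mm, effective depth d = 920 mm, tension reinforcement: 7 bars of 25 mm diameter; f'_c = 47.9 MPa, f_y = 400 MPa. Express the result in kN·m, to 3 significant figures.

M_n ≈ 1180 kN·m

A_s = 7 × 491 = 3437 mm².
T = A_s f_y = 3437 × 400 = 1374800 N = 1374.8 kN.
From C = T: a = T/(0.85 f'_c b) = 1374800/(0.85 × 47.9 × 285) = 118.48 mm.
M_n = T(d − a/2) = 1374.8 kN × (920 − 59.24) mm = 1183.37 kN·m.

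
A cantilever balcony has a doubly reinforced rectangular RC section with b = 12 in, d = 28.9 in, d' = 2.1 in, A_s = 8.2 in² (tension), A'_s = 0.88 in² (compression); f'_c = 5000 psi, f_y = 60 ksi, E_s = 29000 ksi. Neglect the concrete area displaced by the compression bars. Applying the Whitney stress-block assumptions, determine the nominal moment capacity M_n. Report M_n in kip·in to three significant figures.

M_n ≈ 12200 kip·in

Assume both steels yield.
a = (A_s − A'_s) f_y/(0.85 f'_c b) = (8.2 − 0.88) × 60/(0.85 × 5 × 12) = 8.612 in.
c = a/β₁ = 8.612/0.8 = 10.765 in; ε'_s = 0.003(c − d')/c = 0.0024 ≥ ε_y = 0.0021, so the compression steel yields.
M_n = (A_s − A'_s) f_y (d − a/2) + A'_s f_y (d − d') = 439.2 × (28.9 − 4.306) + 52.8 × (28.9 − 2.1) = 10801.7 + 1415.0 = 12216.7 kip·in.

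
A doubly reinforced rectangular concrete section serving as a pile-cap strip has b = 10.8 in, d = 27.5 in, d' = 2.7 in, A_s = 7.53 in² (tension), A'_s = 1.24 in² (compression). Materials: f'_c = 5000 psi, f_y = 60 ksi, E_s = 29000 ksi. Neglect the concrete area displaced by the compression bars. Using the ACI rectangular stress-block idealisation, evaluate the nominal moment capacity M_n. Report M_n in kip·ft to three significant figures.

Assume both steels yield.
a = (A_s − A'_s) f_y/(0.85 f'_c b) = (7.53 − 1.24) × 60/(0.85 × 5 × 10.8) = 8.222 in.
c = a/β₁ = 8.222/0.8 = 10.278 in; ε'_s = 0.003(c − d')/c = 0.0022 ≥ ε_y = 0.0021, so the compression steel yields.
M_n = (A_s − A'_s) f_y (d − a/2) + A'_s f_y (d − d') = 377.4 × (27.5 − 4.111) + 74.4 × (27.5 − 2.7) = 8827.0 + 1845.1 = 10672.1 kip·in = 10672.1/12 = 889.34 kip·ft.

M_n ≈ 889 kip·ft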